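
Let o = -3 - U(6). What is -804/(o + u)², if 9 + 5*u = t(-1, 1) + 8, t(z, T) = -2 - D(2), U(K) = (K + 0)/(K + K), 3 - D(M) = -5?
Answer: -26800/1083 ≈ -24.746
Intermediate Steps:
D(M) = 8 (D(M) = 3 - 1*(-5) = 3 + 5 = 8)
U(K) = ½ (U(K) = K/((2*K)) = K*(1/(2*K)) = ½)
o = -7/2 (o = -3 - 1*½ = -3 - ½ = -7/2 ≈ -3.5000)
t(z, T) = -10 (t(z, T) = -2 - 1*8 = -2 - 8 = -10)
u = -11/5 (u = -9/5 + (-10 + 8)/5 = -9/5 + (⅕)*(-2) = -9/5 - ⅖ = -11/5 ≈ -2.2000)
-804/(o + u)² = -804/(-7/2 - 11/5)² = -804/((-57/10)²) = -804/3249/100 = -804*100/3249 = -26800/1083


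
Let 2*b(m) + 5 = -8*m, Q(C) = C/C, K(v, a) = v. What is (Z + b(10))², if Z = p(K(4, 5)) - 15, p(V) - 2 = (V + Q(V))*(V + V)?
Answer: 961/4 ≈ 240.25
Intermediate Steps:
Q(C) = 1
p(V) = 2 + 2*V*(1 + V) (p(V) = 2 + (V + 1)*(V + V) = 2 + (1 + V)*(2*V) = 2 + 2*V*(1 + V))
b(m) = -5/2 - 4*m (b(m) = -5/2 + (-8*m)/2 = -5/2 - 4*m)
Z = 27 (Z = (2 + 2*4 + 2*4²) - 15 = (2 + 8 + 2*16) - 15 = (2 + 8 + 32) - 15 = 42 - 15 = 27)
(Z + b(10))² = (27 + (-5/2 - 4*10))² = (27 + (-5/2 - 40))² = (27 - 85/2)² = (-31/2)² = 961/4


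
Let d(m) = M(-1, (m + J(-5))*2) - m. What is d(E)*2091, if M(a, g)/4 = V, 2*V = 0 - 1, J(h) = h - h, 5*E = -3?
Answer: -14637/5 ≈ -2927.4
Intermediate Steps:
E = -⅗ (E = (⅕)*(-3) = -⅗ ≈ -0.60000)
J(h) = 0
V = -½ (V = (0 - 1)/2 = (½)*(-1) = -½ ≈ -0.50000)
M(a, g) = -2 (M(a, g) = 4*(-½) = -2)
d(m) = -2 - m
d(E)*2091 = (-2 - 1*(-⅗))*2091 = (-2 + ⅗)*2091 = -7/5*2091 = -14637/5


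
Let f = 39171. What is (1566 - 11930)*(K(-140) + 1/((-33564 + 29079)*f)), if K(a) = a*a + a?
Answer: -35432136996646036/175681935 ≈ -2.0168e+8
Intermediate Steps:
K(a) = a + a² (K(a) = a² + a = a + a²)
(1566 - 11930)*(K(-140) + 1/((-33564 + 29079)*f)) = (1566 - 11930)*(-140*(1 - 140) + 1/((-33564 + 29079)*39171)) = -10364*(-140*(-139) + (1/39171)/(-4485)) = -10364*(19460 - 1/4485*1/39171) = -10364*(19460 - 1/175681935) = -10364*3418770455099/175681935 = -35432136996646036/175681935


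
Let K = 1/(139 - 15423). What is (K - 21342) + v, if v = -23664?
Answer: -687871705/15284 ≈ -45006.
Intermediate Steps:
K = -1/15284 (K = 1/(-15284) = -1/15284 ≈ -6.5428e-5)
(K - 21342) + v = (-1/15284 - 21342) - 23664 = -326191129/15284 - 23664 = -687871705/15284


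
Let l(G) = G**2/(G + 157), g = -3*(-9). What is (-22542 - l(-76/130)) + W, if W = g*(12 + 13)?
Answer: -14450917729/660855 ≈ -21867.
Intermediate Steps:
g = 27
W = 675 (W = 27*(12 + 13) = 27*25 = 675)
l(G) = G**2/(157 + G)
(-22542 - l(-76/130)) + W = (-22542 - (-76/130)**2/(157 - 76/130)) + 675 = (-22542 - (-76*1/130)**2/(157 - 76*1/130)) + 675 = (-22542 - (-38/65)**2/(157 - 38/65)) + 675 = (-22542 - 1444/(4225*10167/65)) + 675 = (-22542 - 1444*65/(4225*10167)) + 675 = (-22542 - 1*1444/660855) + 675 = (-22542 - 1444/660855) + 675 = -14896994854/660855 + 675 = -14450917729/660855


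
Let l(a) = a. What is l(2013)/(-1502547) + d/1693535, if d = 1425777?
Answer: 712962622688/848205311215 ≈ 0.84055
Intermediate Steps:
l(2013)/(-1502547) + d/1693535 = 2013/(-1502547) + 1425777/1693535 = 2013*(-1/1502547) + 1425777*(1/1693535) = -671/500849 + 1425777/1693535 = 712962622688/848205311215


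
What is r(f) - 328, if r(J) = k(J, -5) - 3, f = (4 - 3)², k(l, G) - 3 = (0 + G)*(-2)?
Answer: -318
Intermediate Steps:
k(l, G) = 3 - 2*G (k(l, G) = 3 + (0 + G)*(-2) = 3 + G*(-2) = 3 - 2*G)
f = 1 (f = 1² = 1)
r(J) = 10 (r(J) = (3 - 2*(-5)) - 3 = (3 + 10) - 3 = 13 - 3 = 10)
r(f) - 328 = 10 - 328 = -318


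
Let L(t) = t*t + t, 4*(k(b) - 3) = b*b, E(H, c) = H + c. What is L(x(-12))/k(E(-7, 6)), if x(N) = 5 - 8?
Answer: 24/13 ≈ 1.8462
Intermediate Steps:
x(N) = -3
k(b) = 3 + b**2/4 (k(b) = 3 + (b*b)/4 = 3 + b**2/4)
L(t) = t + t**2 (L(t) = t**2 + t = t + t**2)
L(x(-12))/k(E(-7, 6)) = (-3*(1 - 3))/(3 + (-7 + 6)**2/4) = (-3*(-2))/(3 + (1/4)*(-1)**2) = 6/(3 + (1/4)*1) = 6/(3 + 1/4) = 6/(13/4) = 6*(4/13) = 24/13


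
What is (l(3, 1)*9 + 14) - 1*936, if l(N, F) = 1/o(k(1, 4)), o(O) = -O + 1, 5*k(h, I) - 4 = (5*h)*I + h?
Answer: -3697/4 ≈ -924.25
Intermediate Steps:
k(h, I) = ⅘ + h/5 + I*h (k(h, I) = ⅘ + ((5*h)*I + h)/5 = ⅘ + (5*I*h + h)/5 = ⅘ + (h + 5*I*h)/5 = ⅘ + (h/5 + I*h) = ⅘ + h/5 + I*h)
o(O) = 1 - O
l(N, F) = -¼ (l(N, F) = 1/(1 - (⅘ + (⅕)*1 + 4*1)) = 1/(1 - (⅘ + ⅕ + 4)) = 1/(1 - 1*5) = 1/(1 - 5) = 1/(-4) = -¼)
(l(3, 1)*9 + 14) - 1*936 = (-¼*9 + 14) - 1*936 = (-9/4 + 14) - 936 = 47/4 - 936 = -3697/4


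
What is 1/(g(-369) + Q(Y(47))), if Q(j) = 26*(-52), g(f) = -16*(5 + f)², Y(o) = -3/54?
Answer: -1/2121288 ≈ -4.7141e-7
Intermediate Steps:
Y(o) = -1/18 (Y(o) = -3*1/54 = -1/18)
Q(j) = -1352
1/(g(-369) + Q(Y(47))) = 1/(-16*(5 - 369)² - 1352) = 1/(-16*(-364)² - 1352) = 1/(-16*132496 - 1352) = 1/(-2119936 - 1352) = 1/(-2121288) = -1/2121288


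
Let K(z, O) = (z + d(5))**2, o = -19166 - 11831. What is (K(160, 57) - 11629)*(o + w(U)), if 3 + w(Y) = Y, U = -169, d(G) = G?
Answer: -486111724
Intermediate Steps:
o = -30997
K(z, O) = (5 + z)**2 (K(z, O) = (z + 5)**2 = (5 + z)**2)
w(Y) = -3 + Y
(K(160, 57) - 11629)*(o + w(U)) = ((5 + 160)**2 - 11629)*(-30997 + (-3 - 169)) = (165**2 - 11629)*(-30997 - 172) = (27225 - 11629)*(-31169) = 15596*(-31169) = -486111724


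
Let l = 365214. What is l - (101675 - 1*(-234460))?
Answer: 29079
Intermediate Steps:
l - (101675 - 1*(-234460)) = 365214 - (101675 - 1*(-234460)) = 365214 - (101675 + 234460) = 365214 - 1*336135 = 365214 - 336135 = 29079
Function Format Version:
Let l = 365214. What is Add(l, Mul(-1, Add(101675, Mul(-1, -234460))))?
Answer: 29079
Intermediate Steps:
Add(l, Mul(-1, Add(101675, Mul(-1, -234460)))) = Add(365214, Mul(-1, Add(101675, Mul(-1, -234460)))) = Add(365214, Mul(-1, Add(101675, 234460))) = Add(365214, Mul(-1, 336135)) = Add(365214, -336135) = 29079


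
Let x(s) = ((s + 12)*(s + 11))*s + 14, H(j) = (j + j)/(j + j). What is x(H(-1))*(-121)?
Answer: -20570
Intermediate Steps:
H(j) = 1 (H(j) = (2*j)/((2*j)) = (2*j)*(1/(2*j)) = 1)
x(s) = 14 + s*(11 + s)*(12 + s) (x(s) = ((12 + s)*(11 + s))*s + 14 = ((11 + s)*(12 + s))*s + 14 = s*(11 + s)*(12 + s) + 14 = 14 + s*(11 + s)*(12 + s))
x(H(-1))*(-121) = (14 + 1³ + 23*1² + 132*1)*(-121) = (14 + 1 + 23*1 + 132)*(-121) = (14 + 1 + 23 + 132)*(-121) = 170*(-121) = -20570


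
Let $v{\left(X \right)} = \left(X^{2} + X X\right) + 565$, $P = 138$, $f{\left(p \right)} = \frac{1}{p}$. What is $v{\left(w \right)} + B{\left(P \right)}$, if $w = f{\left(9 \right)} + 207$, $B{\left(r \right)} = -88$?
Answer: $\frac{6987629}{81} \approx 86267.0$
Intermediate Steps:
$w = \frac{1864}{9}$ ($w = \frac{1}{9} + 207 = \frac{1864}{9} \approx 207.11$)
$v{\left(X \right)} = 565 + 2 X^{2}$ ($v{\left(X \right)} = \left(X^{2} + X^{2}\right) + 565 = 2 X^{2} + 565 = 565 + 2 X^{2}$)
$v{\left(w \right)} + B{\left(P \right)} = \left(565 + 2 \left(\frac{1864}{9}\right)^{2}\right) - 88 = \left(565 + 2 \cdot \frac{3474496}{81}\right) - 88 = \left(565 + \frac{6948992}{81}\right) - 88 = \frac{6994757}{81} - 88 = \frac{6987629}{81}$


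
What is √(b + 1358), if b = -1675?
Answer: I*√317 ≈ 17.805*I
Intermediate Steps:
√(b + 1358) = √(-1675 + 1358) = √(-317) = I*√317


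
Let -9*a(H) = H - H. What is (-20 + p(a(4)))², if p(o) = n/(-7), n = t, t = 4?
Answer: 20736/49 ≈ 423.18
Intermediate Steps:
a(H) = 0 (a(H) = -(H - H)/9 = -⅑*0 = 0)
n = 4
p(o) = -4/7 (p(o) = 4/(-7) = 4*(-⅐) = -4/7)
(-20 + p(a(4)))² = (-20 - 4/7)² = (-144/7)² = 20736/49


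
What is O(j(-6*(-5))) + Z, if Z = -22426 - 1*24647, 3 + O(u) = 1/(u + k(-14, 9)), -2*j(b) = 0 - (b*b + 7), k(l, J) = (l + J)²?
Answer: -45051730/957 ≈ -47076.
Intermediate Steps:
k(l, J) = (J + l)²
j(b) = 7/2 + b²/2 (j(b) = -(0 - (b*b + 7))/2 = -(0 - (b² + 7))/2 = -(0 - (7 + b²))/2 = -(0 + (-7 - b²))/2 = -(-7 - b²)/2 = 7/2 + b²/2)
O(u) = -3 + 1/(25 + u) (O(u) = -3 + 1/(u + (9 - 14)²) = -3 + 1/(u + (-5)²) = -3 + 1/(u + 25) = -3 + 1/(25 + u))
Z = -47073 (Z = -22426 - 24647 = -47073)
O(j(-6*(-5))) + Z = (-74 - 3*(7/2 + (-6*(-5))²/2))/(25 + (7/2 + (-6*(-5))²/2)) - 47073 = (-74 - 3*(7/2 + (½)*30²))/(25 + (7/2 + (½)*30²)) - 47073 = (-74 - 3*(7/2 + (½)*900))/(25 + (7/2 + (½)*900)) - 47073 = (-74 - 3*(7/2 + 450))/(25 + (7/2 + 450)) - 47073 = (-74 - 3*907/2)/(25 + 907/2) - 47073 = (-74 - 2721/2)/(957/2) - 47073 = (2/957)*(-2869/2) - 47073 = -2869/957 - 47073 = -45051730/957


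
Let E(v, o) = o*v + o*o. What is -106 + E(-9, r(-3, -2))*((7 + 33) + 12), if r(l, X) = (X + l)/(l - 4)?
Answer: -20274/49 ≈ -413.75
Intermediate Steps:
r(l, X) = (X + l)/(-4 + l)
E(v, o) = o² + o*v (E(v, o) = o*v + o² = o² + o*v)
-106 + E(-9, r(-3, -2))*((7 + 33) + 12) = -106 + (((-2 - 3)/(-4 - 3))*((-2 - 3)/(-4 - 3) - 9))*((7 + 33) + 12) = -106 + ((-5/(-7))*(-5/(-7) - 9))*(40 + 12) = -106 + ((-⅐*(-5))*(-⅐*(-5) - 9))*52 = -106 + (5*(5/7 - 9)/7)*52 = -106 + ((5/7)*(-58/7))*52 = -106 - 290/49*52 = -106 - 15080/49 = -20274/49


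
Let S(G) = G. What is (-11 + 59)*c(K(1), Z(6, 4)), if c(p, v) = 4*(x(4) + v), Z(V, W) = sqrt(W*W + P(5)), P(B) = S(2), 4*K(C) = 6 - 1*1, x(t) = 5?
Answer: 960 + 576*sqrt(2) ≈ 1774.6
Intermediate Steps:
K(C) = 5/4 (K(C) = (6 - 1*1)/4 = (6 - 1)/4 = (1/4)*5 = 5/4)
P(B) = 2
Z(V, W) = sqrt(2 + W**2) (Z(V, W) = sqrt(W*W + 2) = sqrt(W**2 + 2) = sqrt(2 + W**2))
c(p, v) = 20 + 4*v (c(p, v) = 4*(5 + v) = 20 + 4*v)
(-11 + 59)*c(K(1), Z(6, 4)) = (-11 + 59)*(20 + 4*sqrt(2 + 4**2)) = 48*(20 + 4*sqrt(2 + 16)) = 48*(20 + 4*sqrt(18)) = 48*(20 + 4*(3*sqrt(2))) = 48*(20 + 12*sqrt(2)) = 960 + 576*sqrt(2)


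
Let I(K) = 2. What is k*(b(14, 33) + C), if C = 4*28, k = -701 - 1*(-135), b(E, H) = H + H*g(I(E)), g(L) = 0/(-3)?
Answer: -82070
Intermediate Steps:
g(L) = 0 (g(L) = 0*(-⅓) = 0)
b(E, H) = H (b(E, H) = H + H*0 = H + 0 = H)
k = -566 (k = -701 + 135 = -566)
C = 112
k*(b(14, 33) + C) = -566*(33 + 112) = -566*145 = -82070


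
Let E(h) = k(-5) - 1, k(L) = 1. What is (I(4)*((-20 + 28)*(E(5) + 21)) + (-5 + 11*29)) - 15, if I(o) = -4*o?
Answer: -2389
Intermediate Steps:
E(h) = 0 (E(h) = 1 - 1 = 0)
(I(4)*((-20 + 28)*(E(5) + 21)) + (-5 + 11*29)) - 15 = ((-4*4)*((-20 + 28)*(0 + 21)) + (-5 + 11*29)) - 15 = (-128*21 + (-5 + 319)) - 15 = (-16*168 + 314) - 15 = (-2688 + 314) - 15 = -2374 - 15 = -2389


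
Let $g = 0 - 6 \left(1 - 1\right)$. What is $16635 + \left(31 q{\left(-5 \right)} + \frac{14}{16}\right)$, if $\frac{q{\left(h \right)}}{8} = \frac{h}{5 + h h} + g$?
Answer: $\frac{398269}{24} \approx 16595.0$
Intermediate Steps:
$g = 0$ ($g = 0 - 6 \cdot 0 = 0 - 0 = 0 + 0 = 0$)
$q{\left(h \right)} = \frac{8 h}{5 + h^{2}}$ ($q{\left(h \right)} = 8 \left(\frac{h}{5 + h h} + 0\right) = 8 \left(\frac{h}{5 + h^{2}} + 0\right) = 8 \frac{h}{5 + h^{2}} = \frac{8 h}{5 + h^{2}}$)
$16635 + \left(31 q{\left(-5 \right)} + \frac{14}{16}\right) = 16635 + \left(31 \cdot 8 \left(-5\right) \frac{1}{5 + \left(-5\right)^{2}} + \frac{14}{16}\right) = 16635 + \left(31 \cdot 8 \left(-5\right) \frac{1}{5 + 25} + 14 \cdot \frac{1}{16}\right) = 16635 + \left(31 \cdot 8 \left(-5\right) \frac{1}{30} + \frac{7}{8}\right) = 16635 + \left(31 \left(- \frac{4}{3}\right) + \frac{7}{8}\right) = 16635 + \left(- \frac{124}{3} + \frac{7}{8}\right) = 16635 - \frac{971}{24} = \frac{398269}{24}$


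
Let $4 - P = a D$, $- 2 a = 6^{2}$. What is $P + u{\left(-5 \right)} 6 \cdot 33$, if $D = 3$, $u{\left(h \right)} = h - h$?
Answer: $58$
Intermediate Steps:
$u{\left(h \right)} = 0$
$a = -18$ ($a = - \frac{6^{2}}{2} = \left(- \frac{1}{2}\right) 36 = -18$)
$P = 58$ ($P = 4 - \left(-18\right) 3 = 4 - -54 = 4 + 54 = 58$)
$P + u{\left(-5 \right)} 6 \cdot 33 = 58 + 0 \cdot 6 \cdot 33 = 58 + 0 \cdot 33 = 58 + 0 = 58$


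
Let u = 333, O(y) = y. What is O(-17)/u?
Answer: -17/333 ≈ -0.051051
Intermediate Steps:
O(-17)/u = -17/333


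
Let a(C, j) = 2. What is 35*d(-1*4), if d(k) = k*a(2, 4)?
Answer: -280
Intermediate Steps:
d(k) = 2*k (d(k) = k*2 = 2*k)
35*d(-1*4) = 35*(2*(-1*4)) = 35*(2*(-4)) = 35*(-8) = -280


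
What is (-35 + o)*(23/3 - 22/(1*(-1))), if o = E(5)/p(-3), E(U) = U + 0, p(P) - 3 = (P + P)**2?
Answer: -121040/117 ≈ -1034.5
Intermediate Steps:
p(P) = 3 + 4*P**2 (p(P) = 3 + (P + P)**2 = 3 + (2*P)**2 = 3 + 4*P**2)
E(U) = U
o = 5/39 (o = 5/(3 + 4*(-3)**2) = 5/(3 + 4*9) = 5/(3 + 36) = 5/39 ≈ 0.12821)
(-35 + o)*(23/3 - 22/(1*(-1))) = (-35 + 5/39)*(23/3 - 22/(1*(-1))) = -1360*(23*(1/3) - 22/(-1))/39 = -1360*(23/3 - 22*(-1))/39 = -1360*(23/3 + 22)/39 = -1360/39*89/3 = -121040/117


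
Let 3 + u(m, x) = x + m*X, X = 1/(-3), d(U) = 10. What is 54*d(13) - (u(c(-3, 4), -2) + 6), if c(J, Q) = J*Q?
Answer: 535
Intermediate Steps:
X = -⅓ ≈ -0.33333
u(m, x) = -3 + x - m/3 (u(m, x) = -3 + (x + m*(-⅓)) = -3 + (x - m/3) = -3 + x - m/3)
54*d(13) - (u(c(-3, 4), -2) + 6) = 54*10 - ((-3 - 2 - (-1)*4) + 6) = 540 - ((-3 - 2 - ⅓*(-12)) + 6) = 540 - ((-3 - 2 + 4) + 6) = 540 - (-1 + 6) = 540 - 1*5 = 540 - 5 = 535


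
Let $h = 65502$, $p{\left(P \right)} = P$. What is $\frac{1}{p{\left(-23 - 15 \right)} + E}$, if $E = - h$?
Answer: $- \frac{1}{65540} \approx -1.5258 \cdot 10^{-5}$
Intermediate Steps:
$E = -65502$ ($E = \left(-1\right) 65502 = -65502$)
$\frac{1}{p{\left(-23 - 15 \right)} + E} = \frac{1}{\left(-23 - 15\right) - 65502} = \frac{1}{-38 - 65502} = \frac{1}{-65540} = - \frac{1}{65540}$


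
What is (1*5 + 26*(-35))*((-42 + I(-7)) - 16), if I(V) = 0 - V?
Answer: 46155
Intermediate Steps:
I(V) = -V
(1*5 + 26*(-35))*((-42 + I(-7)) - 16) = (1*5 + 26*(-35))*((-42 - 1*(-7)) - 16) = (5 - 910)*((-42 + 7) - 16) = -905*(-35 - 16) = -905*(-51) = 46155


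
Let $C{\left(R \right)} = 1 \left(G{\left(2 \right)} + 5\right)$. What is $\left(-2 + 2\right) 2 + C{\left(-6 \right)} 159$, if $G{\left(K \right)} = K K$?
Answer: $1431$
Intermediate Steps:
$G{\left(K \right)} = K^{2}$
$C{\left(R \right)} = 9$ ($C{\left(R \right)} = 1 \left(2^{2} + 5\right) = 1 \left(4 + 5\right) = 1 \cdot 9 = 9$)
$\left(-2 + 2\right) 2 + C{\left(-6 \right)} 159 = \left(-2 + 2\right) 2 + 9 \cdot 159 = 0 \cdot 2 + 1431 = 0 + 1431 = 1431$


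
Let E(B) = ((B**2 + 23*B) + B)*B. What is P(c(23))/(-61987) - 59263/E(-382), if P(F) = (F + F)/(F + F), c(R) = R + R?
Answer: 3621294789/3238249973704 ≈ 0.0011183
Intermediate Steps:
c(R) = 2*R
P(F) = 1 (P(F) = (2*F)/((2*F)) = (2*F)*(1/(2*F)) = 1)
E(B) = B*(B**2 + 24*B) (E(B) = (B**2 + 24*B)*B = B*(B**2 + 24*B))
P(c(23))/(-61987) - 59263/E(-382) = 1/(-61987) - 59263*1/(145924*(24 - 382)) = 1*(-1/61987) - 59263/(145924*(-358)) = -1/61987 - 59263/(-52240792) = -1/61987 - 59263*(-1/52240792) = -1/61987 + 59263/52240792 = 3621294789/3238249973704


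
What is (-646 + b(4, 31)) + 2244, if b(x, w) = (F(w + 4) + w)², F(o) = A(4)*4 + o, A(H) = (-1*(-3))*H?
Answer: 14594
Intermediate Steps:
A(H) = 3*H
F(o) = 48 + o (F(o) = (3*4)*4 + o = 12*4 + o = 48 + o)
b(x, w) = (52 + 2*w)² (b(x, w) = ((48 + (w + 4)) + w)² = ((48 + (4 + w)) + w)² = ((52 + w) + w)² = (52 + 2*w)²)
(-646 + b(4, 31)) + 2244 = (-646 + 4*(26 + 31)²) + 2244 = (-646 + 4*57²) + 2244 = (-646 + 4*3249) + 2244 = (-646 + 12996) + 2244 = 12350 + 2244 = 14594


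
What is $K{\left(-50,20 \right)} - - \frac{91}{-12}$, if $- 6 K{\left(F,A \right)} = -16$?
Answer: $- \frac{59}{12} \approx -4.9167$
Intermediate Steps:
$K{\left(F,A \right)} = \frac{8}{3}$ ($K{\left(F,A \right)} = \left(- \frac{1}{6}\right) \left(-16\right) = \frac{8}{3}$)
$K{\left(-50,20 \right)} - - \frac{91}{-12} = \frac{8}{3} - - \frac{91}{-12} = \frac{8}{3} - \left(-91\right) \left(- \frac{1}{12}\right) = \frac{8}{3} - \frac{91}{12} = - \frac{59}{12}$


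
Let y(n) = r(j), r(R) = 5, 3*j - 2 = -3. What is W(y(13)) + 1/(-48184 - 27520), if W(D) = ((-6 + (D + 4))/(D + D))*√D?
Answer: -1/75704 + 3*√5/10 ≈ 0.67081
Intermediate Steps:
j = -⅓ (j = ⅔ + (⅓)*(-3) = ⅔ - 1 = -⅓ ≈ -0.33333)
y(n) = 5
W(D) = (-2 + D)/(2*√D) (W(D) = ((-6 + (4 + D))/((2*D)))*√D = ((-2 + D)*(1/(2*D)))*√D = ((-2 + D)/(2*D))*√D = (-2 + D)/(2*√D))
W(y(13)) + 1/(-48184 - 27520) = (-2 + 5)/(2*√5) + 1/(-48184 - 27520) = (½)*(√5/5)*3 + 1/(-75704) = 3*√5/10 - 1/75704 = -1/75704 + 3*√5/10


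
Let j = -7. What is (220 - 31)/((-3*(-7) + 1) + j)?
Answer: 63/5 ≈ 12.600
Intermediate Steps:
(220 - 31)/((-3*(-7) + 1) + j) = (220 - 31)/((-3*(-7) + 1) - 7) = 189/((21 + 1) - 7) = 189/(22 - 7) = 189/15 = 189*(1/15) = 63/5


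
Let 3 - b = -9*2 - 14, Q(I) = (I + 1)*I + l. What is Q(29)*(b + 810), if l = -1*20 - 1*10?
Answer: 709800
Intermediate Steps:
l = -30 (l = -20 - 10 = -30)
Q(I) = -30 + I*(1 + I) (Q(I) = (I + 1)*I - 30 = (1 + I)*I - 30 = I*(1 + I) - 30 = -30 + I*(1 + I))
b = 35 (b = 3 - (-9*2 - 14) = 3 - (-18 - 14) = 3 - 1*(-32) = 3 + 32 = 35)
Q(29)*(b + 810) = (-30 + 29 + 29**2)*(35 + 810) = (-30 + 29 + 841)*845 = 840*845 = 709800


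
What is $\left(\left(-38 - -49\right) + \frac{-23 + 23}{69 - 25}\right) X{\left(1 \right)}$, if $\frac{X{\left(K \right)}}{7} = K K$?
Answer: $77$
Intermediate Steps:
$X{\left(K \right)} = 7 K^{2}$ ($X{\left(K \right)} = 7 K K = 7 K^{2}$)
$\left(\left(-38 - -49\right) + \frac{-23 + 23}{69 - 25}\right) X{\left(1 \right)} = \left(\left(-38 - -49\right) + \frac{-23 + 23}{69 - 25}\right) 7 \cdot 1^{2} = \left(\left(-38 + 49\right) + \frac{0}{44}\right) 7 \cdot 1 = \left(11 + 0 \cdot \frac{1}{44}\right) 7 = \left(11 + 0\right) 7 = 11 \cdot 7 = 77$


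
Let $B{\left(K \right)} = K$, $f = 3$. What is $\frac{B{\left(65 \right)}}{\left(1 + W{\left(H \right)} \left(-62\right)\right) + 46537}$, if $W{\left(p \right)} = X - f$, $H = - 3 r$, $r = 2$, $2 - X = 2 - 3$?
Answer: $\frac{65}{46538} \approx 0.0013967$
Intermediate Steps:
$X = 3$ ($X = 2 - \left(2 - 3\right) = 2 - -1 = 2 + 1 = 3$)
$H = -6$ ($H = \left(-3\right) 2 = -6$)
$W{\left(p \right)} = 0$ ($W{\left(p \right)} = 3 - 3 = 0$)
$\frac{B{\left(65 \right)}}{\left(1 + W{\left(H \right)} \left(-62\right)\right) + 46537} = \frac{65}{\left(1 + 0 \left(-62\right)\right) + 46537} = \frac{65}{\left(1 + 0\right) + 46537} = \frac{65}{1 + 46537} = \frac{65}{46538}$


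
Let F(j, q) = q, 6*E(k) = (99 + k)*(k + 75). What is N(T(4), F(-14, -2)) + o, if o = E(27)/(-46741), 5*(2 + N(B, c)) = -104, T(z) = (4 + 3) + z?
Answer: -5339184/233705 ≈ -22.846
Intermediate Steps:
E(k) = (75 + k)*(99 + k)/6 (E(k) = ((99 + k)*(k + 75))/6 = ((99 + k)*(75 + k))/6 = ((75 + k)*(99 + k))/6 = (75 + k)*(99 + k)/6)
T(z) = 7 + z
N(B, c) = -114/5 (N(B, c) = -2 + (1/5)*(-104) = -2 - 104/5 = -114/5)
o = -2142/46741 (o = (2475/2 + 29*27 + (1/6)*27**2)/(-46741) = (2475/2 + 783 + (1/6)*729)*(-1/46741) = (2475/2 + 783 + 243/2)*(-1/46741) = 2142*(-1/46741) = -2142/46741 ≈ -0.045827)
N(T(4), F(-14, -2)) + o = -114/5 - 2142/46741 = -5339184/233705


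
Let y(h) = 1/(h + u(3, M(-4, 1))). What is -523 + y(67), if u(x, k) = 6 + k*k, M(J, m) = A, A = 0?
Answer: -38178/73 ≈ -522.99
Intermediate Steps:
M(J, m) = 0
u(x, k) = 6 + k²
y(h) = 1/(6 + h) (y(h) = 1/(h + (6 + 0²)) = 1/(h + (6 + 0)) = 1/(h + 6) = 1/(6 + h))
-523 + y(67) = -523 + 1/(6 + 67) = -523 + 1/73 = -38178/73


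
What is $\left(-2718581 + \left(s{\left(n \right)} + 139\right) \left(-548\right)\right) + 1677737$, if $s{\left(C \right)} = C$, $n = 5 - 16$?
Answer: $-1110988$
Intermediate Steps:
$n = -11$ ($n = 5 - 16 = -11$)
$\left(-2718581 + \left(s{\left(n \right)} + 139\right) \left(-548\right)\right) + 1677737 = \left(-2718581 + \left(-11 + 139\right) \left(-548\right)\right) + 1677737 = \left(-2718581 + 128 \left(-548\right)\right) + 1677737 = \left(-2718581 - 70144\right) + 1677737 = -2788725 + 1677737 = -1110988$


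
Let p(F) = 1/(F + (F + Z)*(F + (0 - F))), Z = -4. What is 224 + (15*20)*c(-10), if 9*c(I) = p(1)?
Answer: 772/3 ≈ 257.33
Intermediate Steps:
p(F) = 1/F (p(F) = 1/(F + (F - 4)*(F + (0 - F))) = 1/(F + (-4 + F)*(F - F)) = 1/(F + (-4 + F)*0) = 1/(F + 0) = 1/F)
c(I) = 1/9 (c(I) = (1/9)/1 = (1/9)*1 = 1/9)
224 + (15*20)*c(-10) = 224 + (15*20)*(1/9) = 224 + 300*(1/9) = 224 + 100/3 = 772/3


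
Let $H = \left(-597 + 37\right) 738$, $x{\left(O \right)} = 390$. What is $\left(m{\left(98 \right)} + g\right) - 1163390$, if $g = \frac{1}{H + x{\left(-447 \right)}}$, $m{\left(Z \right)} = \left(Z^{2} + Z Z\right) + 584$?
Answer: $- \frac{472180178221}{412890} \approx -1.1436 \cdot 10^{6}$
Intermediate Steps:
$m{\left(Z \right)} = 584 + 2 Z^{2}$ ($m{\left(Z \right)} = \left(Z^{2} + Z^{2}\right) + 584 = 2 Z^{2} + 584 = 584 + 2 Z^{2}$)
$H = -413280$ ($H = \left(-560\right) 738 = -413280$)
$g = - \frac{1}{412890}$ ($g = \frac{1}{-413280 + 390} = \frac{1}{-412890} = - \frac{1}{412890} \approx -2.422 \cdot 10^{-6}$)
$\left(m{\left(98 \right)} + g\right) - 1163390 = \left(\left(584 + 2 \cdot 98^{2}\right) - \frac{1}{412890}\right) - 1163390 = \left(\left(584 + 2 \cdot 9604\right) - \frac{1}{412890}\right) - 1163390 = \left(\left(584 + 19208\right) - \frac{1}{412890}\right) - 1163390 = \left(19792 - \frac{1}{412890}\right) - 1163390 = \frac{8171918879}{412890} - 1163390 = - \frac{472180178221}{412890}$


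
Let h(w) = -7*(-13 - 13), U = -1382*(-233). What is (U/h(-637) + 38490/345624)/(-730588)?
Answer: -9275000577/3829715994832 ≈ -0.0024219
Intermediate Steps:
U = 322006
h(w) = 182 (h(w) = -7*(-26) = 182)
(U/h(-637) + 38490/345624)/(-730588) = (322006/182 + 38490/345624)/(-730588) = (322006*(1/182) + 38490*(1/345624))*(-1/730588) = (161003/91 + 6415/57604)*(-1/730588) = (9275000577/5241964)*(-1/730588) = -9275000577/3829715994832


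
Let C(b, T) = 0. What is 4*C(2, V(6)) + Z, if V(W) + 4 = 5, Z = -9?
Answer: -9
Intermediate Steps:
V(W) = 1 (V(W) = -4 + 5 = 1)
4*C(2, V(6)) + Z = 4*0 - 9 = 0 - 9 = -9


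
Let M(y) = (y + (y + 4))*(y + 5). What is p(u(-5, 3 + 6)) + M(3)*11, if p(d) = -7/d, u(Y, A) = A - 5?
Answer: 3513/4 ≈ 878.25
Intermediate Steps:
u(Y, A) = -5 + A
M(y) = (4 + 2*y)*(5 + y) (M(y) = (y + (4 + y))*(5 + y) = (4 + 2*y)*(5 + y))
p(u(-5, 3 + 6)) + M(3)*11 = -7/(-5 + (3 + 6)) + (20 + 2*3² + 14*3)*11 = -7/(-5 + 9) + (20 + 2*9 + 42)*11 = -7/4 + (20 + 18 + 42)*11 = -7*¼ + 80*11 = -7/4 + 880 = 3513/4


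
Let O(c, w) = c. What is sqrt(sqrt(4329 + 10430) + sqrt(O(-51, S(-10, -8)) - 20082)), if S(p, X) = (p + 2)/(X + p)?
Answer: sqrt(sqrt(14759) + 3*I*sqrt(2237)) ≈ 12.415 + 5.7143*I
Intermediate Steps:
S(p, X) = (2 + p)/(X + p)
sqrt(sqrt(4329 + 10430) + sqrt(O(-51, S(-10, -8)) - 20082)) = sqrt(sqrt(4329 + 10430) + sqrt(-51 - 20082)) = sqrt(sqrt(14759) + sqrt(-20133)) = sqrt(sqrt(14759) + 3*I*sqrt(2237))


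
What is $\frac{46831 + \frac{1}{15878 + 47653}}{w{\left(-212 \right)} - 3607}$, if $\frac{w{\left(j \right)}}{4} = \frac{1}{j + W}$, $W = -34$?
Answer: $- \frac{121984030742}{9395451351} \approx -12.983$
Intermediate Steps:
$w{\left(j \right)} = \frac{4}{-34 + j}$ ($w{\left(j \right)} = \frac{4}{j - 34} = \frac{4}{-34 + j}$)
$\frac{46831 + \frac{1}{15878 + 47653}}{w{\left(-212 \right)} - 3607} = \frac{46831 + \frac{1}{15878 + 47653}}{\frac{4}{-34 - 212} - 3607} = \frac{46831 + \frac{1}{63531}}{\frac{4}{-246} - 3607} = \frac{46831 + \frac{1}{63531}}{4 \left(- \frac{1}{246}\right) - 3607} = \frac{2975220262}{63531 \left(- \frac{2}{123} - 3607\right)} = \frac{2975220262}{63531 \left(- \frac{443663}{123}\right)} = \frac{2975220262}{63531} \left(- \frac{123}{443663}\right) = - \frac{121984030742}{9395451351}$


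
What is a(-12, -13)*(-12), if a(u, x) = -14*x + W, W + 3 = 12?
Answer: -2292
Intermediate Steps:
W = 9 (W = -3 + 12 = 9)
a(u, x) = 9 - 14*x (a(u, x) = -14*x + 9 = 9 - 14*x)
a(-12, -13)*(-12) = (9 - 14*(-13))*(-12) = (9 + 182)*(-12) = 191*(-12) = -2292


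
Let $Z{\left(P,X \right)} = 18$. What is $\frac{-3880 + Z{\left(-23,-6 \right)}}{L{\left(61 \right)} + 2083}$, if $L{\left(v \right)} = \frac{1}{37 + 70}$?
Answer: $- \frac{206617}{111441} \approx -1.854$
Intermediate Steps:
$L{\left(v \right)} = \frac{1}{107}$
$\frac{-3880 + Z{\left(-23,-6 \right)}}{L{\left(61 \right)} + 2083} = \frac{-3880 + 18}{\frac{1}{107} + 2083} = - \frac{3862}{\frac{222882}{107}} = \left(-3862\right) \frac{107}{222882} = - \frac{206617}{111441}$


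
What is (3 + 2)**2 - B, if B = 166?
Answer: -141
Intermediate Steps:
(3 + 2)**2 - B = (3 + 2)**2 - 1*166 = 5**2 - 166 = 25 - 166 = -141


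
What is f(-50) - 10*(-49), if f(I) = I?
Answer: 440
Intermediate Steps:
f(-50) - 10*(-49) = -50 - 10*(-49) = -50 - 1*(-490) = -50 + 490 = 440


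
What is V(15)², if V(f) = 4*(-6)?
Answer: 576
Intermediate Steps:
V(f) = -24
V(15)² = (-24)² = 576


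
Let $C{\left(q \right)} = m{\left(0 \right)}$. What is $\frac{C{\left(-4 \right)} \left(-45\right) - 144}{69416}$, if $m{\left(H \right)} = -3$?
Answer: $- \frac{9}{69416} \approx -0.00012965$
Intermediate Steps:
$C{\left(q \right)} = -3$
$\frac{C{\left(-4 \right)} \left(-45\right) - 144}{69416} = \frac{\left(-3\right) \left(-45\right) - 144}{69416} = \left(135 - 144\right) \frac{1}{69416} = \left(-9\right) \frac{1}{69416} = - \frac{9}{69416}$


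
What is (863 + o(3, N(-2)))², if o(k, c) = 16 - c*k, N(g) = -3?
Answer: 788544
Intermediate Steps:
o(k, c) = 16 - c*k
(863 + o(3, N(-2)))² = (863 + (16 - 1*(-3)*3))² = (863 + (16 + 9))² = (863 + 25)² = 888² = 788544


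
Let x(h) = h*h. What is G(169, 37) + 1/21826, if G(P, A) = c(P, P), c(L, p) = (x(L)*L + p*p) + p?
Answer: 105976994215/21826 ≈ 4.8555e+6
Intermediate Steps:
x(h) = h**2
c(L, p) = p + L**3 + p**2 (c(L, p) = (L**2*L + p*p) + p = (L**3 + p**2) + p = p + L**3 + p**2)
G(P, A) = P + P**2 + P**3 (G(P, A) = P + P**3 + P**2 = P + P**2 + P**3)
G(169, 37) + 1/21826 = 169*(1 + 169 + 169**2) + 1/21826 = 169*(1 + 169 + 28561) + 1/21826 = 169*28731 + 1/21826 = 4855539 + 1/21826 = 105976994215/21826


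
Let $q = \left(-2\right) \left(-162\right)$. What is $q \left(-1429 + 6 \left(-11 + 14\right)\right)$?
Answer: $-457164$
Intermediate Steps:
$q = 324$
$q \left(-1429 + 6 \left(-11 + 14\right)\right) = 324 \left(-1429 + 6 \left(-11 + 14\right)\right) = 324 \left(-1429 + 6 \cdot 3\right) = 324 \left(-1429 + 18\right) = 324 \left(-1411\right) = -457164$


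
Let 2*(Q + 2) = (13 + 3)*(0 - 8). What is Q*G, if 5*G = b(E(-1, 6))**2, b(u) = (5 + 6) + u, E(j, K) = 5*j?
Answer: -2376/5 ≈ -475.20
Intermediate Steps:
b(u) = 11 + u
Q = -66 (Q = -2 + ((13 + 3)*(0 - 8))/2 = -2 + (16*(-8))/2 = -2 + (1/2)*(-128) = -2 - 64 = -66)
G = 36/5 (G = (11 + 5*(-1))**2/5 = (11 - 5)**2/5 = (1/5)*6**2 = (1/5)*36 = 36/5 ≈ 7.2000)
Q*G = -66*36/5 = -2376/5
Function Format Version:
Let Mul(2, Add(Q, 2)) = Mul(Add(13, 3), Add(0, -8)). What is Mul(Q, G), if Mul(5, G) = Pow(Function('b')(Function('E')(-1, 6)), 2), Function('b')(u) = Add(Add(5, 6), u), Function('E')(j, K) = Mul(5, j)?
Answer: Rational(-2376, 5) ≈ -475.20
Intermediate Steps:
Function('b')(u) = Add(11, u)
Q = -66 (Q = Add(-2, Mul(Rational(1, 2), Mul(Add(13, 3), Add(0, -8)))) = Add(-2, Mul(Rational(1, 2), Mul(16, -8))) = Add(-2, Mul(Rational(1, 2), -128)) = Add(-2, -64) = -66)
G = Rational(36, 5) (G = Mul(Rational(1, 5), Pow(Add(11, Mul(5, -1)), 2)) = Mul(Rational(1, 5), Pow(Add(11, -5), 2)) = Mul(Rational(1, 5), Pow(6, 2)) = Mul(Rational(1, 5), 36) = Rational(36, 5) ≈ 7.2000)
Mul(Q, G) = Mul(-66, Rational(36, 5)) = Rational(-2376, 5)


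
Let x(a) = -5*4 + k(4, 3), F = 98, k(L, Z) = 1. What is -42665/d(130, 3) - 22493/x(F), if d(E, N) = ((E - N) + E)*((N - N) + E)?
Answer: 150136099/126958 ≈ 1182.6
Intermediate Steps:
d(E, N) = E*(-N + 2*E) (d(E, N) = (-N + 2*E)*(0 + E) = (-N + 2*E)*E = E*(-N + 2*E))
x(a) = -19 (x(a) = -5*4 + 1 = -20 + 1 = -19)
-42665/d(130, 3) - 22493/x(F) = -42665*1/(130*(-1*3 + 2*130)) - 22493/(-19) = -42665*1/(130*(-3 + 260)) - 22493*(-1/19) = -42665/(130*257) + 22493/19 = -42665/33410 + 22493/19 = -42665*1/33410 + 22493/19 = -8533/6682 + 22493/19 = 150136099/126958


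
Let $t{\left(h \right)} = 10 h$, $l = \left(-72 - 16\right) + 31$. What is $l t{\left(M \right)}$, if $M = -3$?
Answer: $1710$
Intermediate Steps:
$l = -57$ ($l = -88 + 31 = -57$)
$l t{\left(M \right)} = - 57 \cdot 10 \left(-3\right) = \left(-57\right) \left(-30\right) = 1710$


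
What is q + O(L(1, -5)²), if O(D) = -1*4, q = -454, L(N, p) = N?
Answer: -458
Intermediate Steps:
O(D) = -4
q + O(L(1, -5)²) = -454 - 4 = -458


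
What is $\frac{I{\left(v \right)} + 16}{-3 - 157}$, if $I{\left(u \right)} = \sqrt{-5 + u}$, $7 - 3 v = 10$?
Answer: $- \frac{1}{10} - \frac{i \sqrt{6}}{160} \approx -0.1 - 0.015309 i$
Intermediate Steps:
$v = -1$ ($v = \frac{7}{3} - \frac{10}{3} = -1$)
$\frac{I{\left(v \right)} + 16}{-3 - 157} = \frac{\sqrt{-5 - 1} + 16}{-3 - 157} = \frac{\sqrt{-6} + 16}{-160} = - \frac{i \sqrt{6} + 16}{160} = - \frac{16 + i \sqrt{6}}{160} = - \frac{1}{10} - \frac{i \sqrt{6}}{160}$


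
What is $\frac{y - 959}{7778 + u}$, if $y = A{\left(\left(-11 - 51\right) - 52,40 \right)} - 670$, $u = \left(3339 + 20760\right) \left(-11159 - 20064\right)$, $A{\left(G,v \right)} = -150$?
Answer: $\frac{1779}{752435299} \approx 2.3643 \cdot 10^{-6}$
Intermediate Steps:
$u = -752443077$ ($u = 24099 \left(-31223\right) = -752443077$)
$y = -820$ ($y = -150 - 670 = -820$)
$\frac{y - 959}{7778 + u} = \frac{-820 - 959}{7778 - 752443077} = - \frac{1779}{-752435299} = \left(-1779\right) \left(- \frac{1}{752435299}\right) = \frac{1779}{752435299}$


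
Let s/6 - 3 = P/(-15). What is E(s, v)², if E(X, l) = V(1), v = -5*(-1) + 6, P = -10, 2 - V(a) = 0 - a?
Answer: 9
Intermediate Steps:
V(a) = 2 + a (V(a) = 2 - (0 - a) = 2 - (-1)*a = 2 + a)
v = 11 (v = 5 + 6 = 11)
s = 22 (s = 18 + 6*(-10/(-15)) = 18 + 6*(-10*(-1/15)) = 18 + 6*(⅔) = 18 + 4 = 22)
E(X, l) = 3 (E(X, l) = 2 + 1 = 3)
E(s, v)² = 3² = 9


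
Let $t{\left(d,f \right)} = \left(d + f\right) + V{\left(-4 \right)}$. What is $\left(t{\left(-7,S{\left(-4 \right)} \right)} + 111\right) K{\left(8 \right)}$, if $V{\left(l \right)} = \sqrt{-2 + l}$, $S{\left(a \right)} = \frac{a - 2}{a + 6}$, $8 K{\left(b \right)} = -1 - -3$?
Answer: $\frac{101}{4} + \frac{i \sqrt{6}}{4} \approx 25.25 + 0.61237 i$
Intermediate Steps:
$K{\left(b \right)} = \frac{1}{4}$ ($K{\left(b \right)} = \frac{-1 - -3}{8} = \frac{-1 + 3}{8} = \frac{1}{8} \cdot 2 = \frac{1}{4}$)
$S{\left(a \right)} = \frac{-2 + a}{6 + a}$
$t{\left(d,f \right)} = d + f + i \sqrt{6}$ ($t{\left(d,f \right)} = \left(d + f\right) + \sqrt{-2 - 4} = \left(d + f\right) + \sqrt{-6} = \left(d + f\right) + i \sqrt{6} = d + f + i \sqrt{6}$)
$\left(t{\left(-7,S{\left(-4 \right)} \right)} + 111\right) K{\left(8 \right)} = \left(\left(-7 + \frac{-2 - 4}{6 - 4} + i \sqrt{6}\right) + 111\right) \frac{1}{4} = \left(\left(-7 + \frac{1}{2} \left(-6\right) + i \sqrt{6}\right) + 111\right) \frac{1}{4} = \left(\left(-7 - 3 + i \sqrt{6}\right) + 111\right) \frac{1}{4} = \left(\left(-10 + i \sqrt{6}\right) + 111\right) \frac{1}{4} = \left(101 + i \sqrt{6}\right) \frac{1}{4} = \frac{101}{4} + \frac{i \sqrt{6}}{4}$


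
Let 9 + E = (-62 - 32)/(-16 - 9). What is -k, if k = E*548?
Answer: 71788/25 ≈ 2871.5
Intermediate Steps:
E = -131/25 (E = -9 + (-62 - 32)/(-16 - 9) = -9 - 94/(-25) = -9 - 94*(-1/25) = -9 + 94/25 = -131/25 ≈ -5.2400)
k = -71788/25 (k = -131/25*548 = -71788/25 ≈ -2871.5)
-k = -1*(-71788/25) = 71788/25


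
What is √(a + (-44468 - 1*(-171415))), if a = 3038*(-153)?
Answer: I*√337867 ≈ 581.26*I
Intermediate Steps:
a = -464814
√(a + (-44468 - 1*(-171415))) = √(-464814 + (-44468 - 1*(-171415))) = √(-464814 + (-44468 + 171415)) = √(-464814 + 126947) = √(-337867) = I*√337867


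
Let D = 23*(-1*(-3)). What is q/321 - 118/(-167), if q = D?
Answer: 16467/17869 ≈ 0.92154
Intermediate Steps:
D = 69 (D = 23*3 = 69)
q = 69
q/321 - 118/(-167) = 69/321 - 118/(-167) = 69*(1/321) - 118*(-1/167) = 23/107 + 118/167 = 16467/17869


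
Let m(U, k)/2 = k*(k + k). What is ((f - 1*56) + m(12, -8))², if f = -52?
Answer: 21904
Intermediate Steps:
m(U, k) = 4*k² (m(U, k) = 2*(k*(k + k)) = 2*(k*(2*k)) = 2*(2*k²) = 4*k²)
((f - 1*56) + m(12, -8))² = ((-52 - 1*56) + 4*(-8)²)² = ((-52 - 56) + 4*64)² = (-108 + 256)² = 148² = 21904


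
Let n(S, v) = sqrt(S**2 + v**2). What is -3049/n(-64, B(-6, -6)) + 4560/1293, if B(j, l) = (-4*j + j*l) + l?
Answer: 1520/431 - 3049*sqrt(1753)/3506 ≈ -32.885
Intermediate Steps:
B(j, l) = l - 4*j + j*l
-3049/n(-64, B(-6, -6)) + 4560/1293 = -3049/sqrt((-64)**2 + (-6 - 4*(-6) - 6*(-6))**2) + 4560/1293 = -3049/sqrt(4096 + (-6 + 24 + 36)**2) + 4560*(1/1293) = -3049/sqrt(4096 + 54**2) + 1520/431 = -3049/sqrt(4096 + 2916) + 1520/431 = -3049*sqrt(1753)/3506 + 1520/431 = 1520/431 - 3049*sqrt(1753)/3506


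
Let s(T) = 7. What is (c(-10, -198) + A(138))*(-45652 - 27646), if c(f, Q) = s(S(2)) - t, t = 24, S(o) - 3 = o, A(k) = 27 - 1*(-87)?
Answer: -7109906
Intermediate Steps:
A(k) = 114 (A(k) = 27 + 87 = 114)
S(o) = 3 + o
c(f, Q) = -17 (c(f, Q) = 7 - 1*24 = 7 - 24 = -17)
(c(-10, -198) + A(138))*(-45652 - 27646) = (-17 + 114)*(-45652 - 27646) = 97*(-73298) = -7109906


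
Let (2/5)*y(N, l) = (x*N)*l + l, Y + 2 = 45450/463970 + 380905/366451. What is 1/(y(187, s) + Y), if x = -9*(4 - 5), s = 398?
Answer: 17002227047/28488576929327246 ≈ 5.9681e-7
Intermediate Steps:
x = 9 (x = -9*(-1) = 9)
Y = -14666085014/17002227047 (Y = -2 + (45450/463970 + 380905/366451) = -2 + (45450*(1/463970) + 380905*(1/366451)) = -2 + (4545/46397 + 380905/366451) = -2 + 19338369080/17002227047 = -14666085014/17002227047 ≈ -0.86260)
y(N, l) = 5*l/2 + 45*N*l/2 (y(N, l) = 5*((9*N)*l + l)/2 = 5*(9*N*l + l)/2 = 5*(l + 9*N*l)/2 = 5*l/2 + 45*N*l/2)
1/(y(187, s) + Y) = 1/((5/2)*398*(1 + 9*187) - 14666085014/17002227047) = 1/((5/2)*398*(1 + 1683) - 14666085014/17002227047) = 1/((5/2)*398*1684 - 14666085014/17002227047) = 1/(1675580 - 14666085014/17002227047) = 1/(28488576929327246/17002227047) = 17002227047/28488576929327246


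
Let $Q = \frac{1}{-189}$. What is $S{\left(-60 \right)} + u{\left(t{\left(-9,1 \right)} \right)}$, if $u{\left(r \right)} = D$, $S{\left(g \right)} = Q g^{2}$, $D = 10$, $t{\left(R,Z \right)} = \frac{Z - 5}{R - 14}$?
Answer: $- \frac{190}{21} \approx -9.0476$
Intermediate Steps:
$t{\left(R,Z \right)} = \frac{-5 + Z}{-14 + R}$
$Q = - \frac{1}{189} \approx -0.005291$
$S{\left(g \right)} = - \frac{g^{2}}{189}$
$u{\left(r \right)} = 10$
$S{\left(-60 \right)} + u{\left(t{\left(-9,1 \right)} \right)} = - \frac{\left(-60\right)^{2}}{189} + 10 = \left(- \frac{1}{189}\right) 3600 + 10 = - \frac{400}{21} + 10 = - \frac{190}{21}$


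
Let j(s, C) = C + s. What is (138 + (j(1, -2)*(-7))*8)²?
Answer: 37636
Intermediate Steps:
(138 + (j(1, -2)*(-7))*8)² = (138 + ((-2 + 1)*(-7))*8)² = (138 - 1*(-7)*8)² = (138 + 7*8)² = (138 + 56)² = 194² = 37636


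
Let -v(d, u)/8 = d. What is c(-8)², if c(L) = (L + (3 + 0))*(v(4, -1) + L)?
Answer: 40000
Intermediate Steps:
v(d, u) = -8*d
c(L) = (-32 + L)*(3 + L) (c(L) = (L + (3 + 0))*(-8*4 + L) = (L + 3)*(-32 + L) = (3 + L)*(-32 + L) = (-32 + L)*(3 + L))
c(-8)² = (-96 + (-8)² - 29*(-8))² = (-96 + 64 + 232)² = 200² = 40000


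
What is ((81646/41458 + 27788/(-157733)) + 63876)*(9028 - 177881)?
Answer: -1856119781313594093/172086703 ≈ -1.0786e+10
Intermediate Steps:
((81646/41458 + 27788/(-157733)) + 63876)*(9028 - 177881) = ((81646*(1/41458) + 27788*(-1/157733)) + 63876)*(-168853) = ((40823/20729 - 27788/157733) + 63876)*(-168853) = (5863116807/3269647357 + 63876)*(-168853) = (208857857692539/3269647357)*(-168853) = -1856119781313594093/172086703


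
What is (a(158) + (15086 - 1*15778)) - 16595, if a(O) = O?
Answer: -17129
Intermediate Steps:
(a(158) + (15086 - 1*15778)) - 16595 = (158 + (15086 - 1*15778)) - 16595 = (158 + (15086 - 15778)) - 16595 = (158 - 692) - 16595 = -534 - 16595 = -17129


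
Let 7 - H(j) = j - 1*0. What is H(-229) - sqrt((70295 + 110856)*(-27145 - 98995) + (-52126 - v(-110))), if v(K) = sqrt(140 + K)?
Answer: 236 - sqrt(-22850439266 - sqrt(30)) ≈ 236.0 - 1.5116e+5*I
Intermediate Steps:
H(j) = 7 - j (H(j) = 7 - (j - 1*0) = 7 - (j + 0) = 7 - j)
H(-229) - sqrt((70295 + 110856)*(-27145 - 98995) + (-52126 - v(-110))) = (7 - 1*(-229)) - sqrt((70295 + 110856)*(-27145 - 98995) + (-52126 - sqrt(140 - 110))) = (7 + 229) - sqrt(181151*(-126140) + (-52126 - sqrt(30))) = 236 - sqrt(-22850387140 + (-52126 - sqrt(30))) = 236 - sqrt(-22850439266 - sqrt(30))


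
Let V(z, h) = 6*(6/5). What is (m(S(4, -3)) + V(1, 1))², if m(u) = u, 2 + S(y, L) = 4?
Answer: 2116/25 ≈ 84.640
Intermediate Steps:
S(y, L) = 2 (S(y, L) = -2 + 4 = 2)
V(z, h) = 36/5 (V(z, h) = 6*(6*(⅕)) = 6*(6/5) = 36/5)
(m(S(4, -3)) + V(1, 1))² = (2 + 36/5)² = (46/5)² = 2116/25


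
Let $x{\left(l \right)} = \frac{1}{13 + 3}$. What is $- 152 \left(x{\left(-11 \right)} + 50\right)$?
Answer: $- \frac{15219}{2} \approx -7609.5$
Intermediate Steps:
$x{\left(l \right)} = \frac{1}{16}$
$- 152 \left(x{\left(-11 \right)} + 50\right) = - 152 \left(\frac{1}{16} + 50\right) = \left(-152\right) \frac{801}{16} = - \frac{15219}{2}$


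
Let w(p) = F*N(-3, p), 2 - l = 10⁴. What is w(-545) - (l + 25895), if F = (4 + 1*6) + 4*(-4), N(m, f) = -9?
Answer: -15843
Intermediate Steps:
l = -9998 (l = 2 - 1*10⁴ = 2 - 1*10000 = 2 - 10000 = -9998)
F = -6 (F = (4 + 6) - 16 = 10 - 16 = -6)
w(p) = 54 (w(p) = -6*(-9) = 54)
w(-545) - (l + 25895) = 54 - (-9998 + 25895) = 54 - 1*15897 = 54 - 15897 = -15843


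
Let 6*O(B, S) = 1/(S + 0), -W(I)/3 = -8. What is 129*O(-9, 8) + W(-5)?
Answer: 427/16 ≈ 26.688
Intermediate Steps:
W(I) = 24 (W(I) = -3*(-8) = 24)
O(B, S) = 1/(6*S) (O(B, S) = 1/(6*(S + 0)) = 1/(6*S))
129*O(-9, 8) + W(-5) = 129*((1/6)/8) + 24 = 129*((1/6)*(1/8)) + 24 = 129*(1/48) + 24 = 43/16 + 24 = 427/16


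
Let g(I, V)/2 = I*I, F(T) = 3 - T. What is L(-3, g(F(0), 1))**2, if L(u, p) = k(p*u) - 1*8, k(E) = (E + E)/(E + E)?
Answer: 49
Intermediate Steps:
k(E) = 1 (k(E) = (2*E)/((2*E)) = (2*E)*(1/(2*E)) = 1)
g(I, V) = 2*I**2 (g(I, V) = 2*(I*I) = 2*I**2)
L(u, p) = -7 (L(u, p) = 1 - 1*8 = 1 - 8 = -7)
L(-3, g(F(0), 1))**2 = (-7)**2 = 49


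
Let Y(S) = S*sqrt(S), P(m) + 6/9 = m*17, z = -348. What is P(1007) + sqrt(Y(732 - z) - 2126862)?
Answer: 51355/3 + 3*sqrt(-236318 + 720*sqrt(30)) ≈ 17118.0 + 1446.2*I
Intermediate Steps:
P(m) = -2/3 + 17*m (P(m) = -2/3 + m*17 = -2/3 + 17*m)
Y(S) = S**(3/2)
P(1007) + sqrt(Y(732 - z) - 2126862) = (-2/3 + 17*1007) + sqrt((732 - 1*(-348))**(3/2) - 2126862) = (-2/3 + 17119) + sqrt((732 + 348)**(3/2) - 2126862) = 51355/3 + sqrt(1080**(3/2) - 2126862) = 51355/3 + sqrt(6480*sqrt(30) - 2126862) = 51355/3 + sqrt(-2126862 + 6480*sqrt(30))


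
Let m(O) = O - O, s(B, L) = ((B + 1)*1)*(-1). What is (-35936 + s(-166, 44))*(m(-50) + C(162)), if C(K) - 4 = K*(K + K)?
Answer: -1877691332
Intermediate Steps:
C(K) = 4 + 2*K² (C(K) = 4 + K*(K + K) = 4 + K*(2*K) = 4 + 2*K²)
s(B, L) = -1 - B (s(B, L) = ((1 + B)*1)*(-1) = (1 + B)*(-1) = -1 - B)
m(O) = 0
(-35936 + s(-166, 44))*(m(-50) + C(162)) = (-35936 + (-1 - 1*(-166)))*(0 + (4 + 2*162²)) = (-35936 + (-1 + 166))*(0 + (4 + 2*26244)) = (-35936 + 165)*(0 + (4 + 52488)) = -35771*(0 + 52492) = -35771*52492 = -1877691332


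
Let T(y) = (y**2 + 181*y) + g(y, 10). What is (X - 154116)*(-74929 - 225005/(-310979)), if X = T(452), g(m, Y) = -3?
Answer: -3075678000790542/310979 ≈ -9.8903e+9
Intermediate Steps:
T(y) = -3 + y**2 + 181*y (T(y) = (y**2 + 181*y) - 3 = -3 + y**2 + 181*y)
X = 286113 (X = -3 + 452**2 + 181*452 = -3 + 204304 + 81812 = 286113)
(X - 154116)*(-74929 - 225005/(-310979)) = (286113 - 154116)*(-74929 - 225005/(-310979)) = 131997*(-74929 - 225005*(-1/310979)) = 131997*(-74929 + 225005/310979) = 131997*(-23301120486/310979) = -3075678000790542/310979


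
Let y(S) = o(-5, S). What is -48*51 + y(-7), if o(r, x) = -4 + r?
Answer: -2457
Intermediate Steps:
y(S) = -9 (y(S) = -4 - 5 = -9)
-48*51 + y(-7) = -48*51 - 9 = -2448 - 9 = -2457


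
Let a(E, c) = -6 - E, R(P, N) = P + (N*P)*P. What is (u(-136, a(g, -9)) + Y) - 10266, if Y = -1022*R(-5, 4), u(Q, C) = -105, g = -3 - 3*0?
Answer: -107461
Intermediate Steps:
g = -3 (g = -3 + 0 = -3)
R(P, N) = P + N*P²
Y = -97090 (Y = -(-5110)*(1 + 4*(-5)) = -(-5110)*(1 - 20) = -(-5110)*(-19) = -1022*95 = -97090)
(u(-136, a(g, -9)) + Y) - 10266 = (-105 - 97090) - 10266 = -97195 - 10266 = -107461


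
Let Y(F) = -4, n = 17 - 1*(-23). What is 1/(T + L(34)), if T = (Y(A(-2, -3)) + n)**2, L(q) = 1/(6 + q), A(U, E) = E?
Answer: 40/51841 ≈ 0.00077159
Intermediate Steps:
n = 40 (n = 17 + 23 = 40)
T = 1296 (T = (-4 + 40)**2 = 36**2 = 1296)
1/(T + L(34)) = 1/(1296 + 1/(6 + 34)) = 1/(1296 + 1/40) = 1/(51841/40) = 40/51841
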